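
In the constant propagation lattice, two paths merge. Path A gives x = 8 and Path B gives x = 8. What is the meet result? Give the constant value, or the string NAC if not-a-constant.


Meet operation: if both paths give the same constant, result is that constant; if they differ, result is NAC (not-a-constant).
Path A: 8, Path B: 8 -> equal
Result: constant -> 8

8


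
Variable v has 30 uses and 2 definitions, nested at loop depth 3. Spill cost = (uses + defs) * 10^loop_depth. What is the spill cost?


uses + defs = 30 + 2 = 32
10^3 = 1000
Spill cost = 32 * 1000 = 32000

32000


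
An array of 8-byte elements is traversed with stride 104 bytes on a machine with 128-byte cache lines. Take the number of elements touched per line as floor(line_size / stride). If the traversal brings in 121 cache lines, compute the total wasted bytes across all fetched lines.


Elements per line = floor(128 / 104) = 1
Bytes used per line = 1 * 8 = 8
Wasted per line = 128 - 8 = 120
Total wasted = 120 * 121 = 14520

14520


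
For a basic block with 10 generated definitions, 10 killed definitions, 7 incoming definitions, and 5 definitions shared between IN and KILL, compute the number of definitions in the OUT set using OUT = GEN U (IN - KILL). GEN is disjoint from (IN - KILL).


IN - KILL: 7 - 5 = 2 surviving definitions
OUT = GEN + surviving = 10 + 2 = 12

12


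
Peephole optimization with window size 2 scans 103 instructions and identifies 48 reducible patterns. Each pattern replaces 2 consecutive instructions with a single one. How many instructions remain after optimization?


Each match removes 1 instructions.
Total removed = 48 * 1 = 48
Remaining = 103 - 48 = 55

55


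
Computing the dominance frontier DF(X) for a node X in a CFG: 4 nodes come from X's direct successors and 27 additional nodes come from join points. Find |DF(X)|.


DF(X) = direct successor contributions + join point contributions
= 4 + 27 = 31

31


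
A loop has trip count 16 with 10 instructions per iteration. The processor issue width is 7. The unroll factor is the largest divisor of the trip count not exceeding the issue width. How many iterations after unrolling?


Largest divisor of 16 <= 7 is 4
New iterations = 16 / 4 = 4

4


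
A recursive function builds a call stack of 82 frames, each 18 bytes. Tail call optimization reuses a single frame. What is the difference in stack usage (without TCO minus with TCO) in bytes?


Without TCO: 82 * 18 = 1476 bytes
With TCO: reuse 1 frame = 18 bytes
Savings = 1476 - 18 = 1458

1458


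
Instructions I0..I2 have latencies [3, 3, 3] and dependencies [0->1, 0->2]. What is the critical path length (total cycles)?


Compute longest path through dependency graph: dist(Ik) = max over predecessors of dist + latency(Ik).
dist(I0) = latency 3 = 3
dist(I1) = dist(I0) + 3 = 3 + 3 = 6
dist(I2) = dist(I0) + 3 = 3 + 3 = 6
Critical path = max dist = 6

6


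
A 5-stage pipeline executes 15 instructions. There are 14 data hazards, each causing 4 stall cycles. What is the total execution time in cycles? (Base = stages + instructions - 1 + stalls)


Base cycles = 5 + 15 - 1 = 19
Total stalls = 14 * 4 = 56
Total = 19 + 56 = 75

75


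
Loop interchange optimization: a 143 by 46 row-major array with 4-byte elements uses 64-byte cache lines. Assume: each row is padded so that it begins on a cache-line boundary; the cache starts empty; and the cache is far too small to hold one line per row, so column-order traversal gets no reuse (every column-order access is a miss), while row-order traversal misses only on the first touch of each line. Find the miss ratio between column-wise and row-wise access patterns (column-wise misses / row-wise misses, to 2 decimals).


Each row occupies 46 * 4 = 184 bytes and starts on a line boundary, so it spans ceil(184 / 64) = 3 cache lines.
Row-major traversal misses (one per line touched): 143 * ceil(46 * 4 / 64) = 429
Column-major traversal misses (no reuse, every access misses): 143 * 46 = 6578
Ratio = 6578 / 429 = 15.33

15.33


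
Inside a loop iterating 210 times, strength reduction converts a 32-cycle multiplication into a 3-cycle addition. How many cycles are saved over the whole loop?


Per-iteration saving = 32 - 3 = 29
Total saved = 210 * 29 = 6090

6090


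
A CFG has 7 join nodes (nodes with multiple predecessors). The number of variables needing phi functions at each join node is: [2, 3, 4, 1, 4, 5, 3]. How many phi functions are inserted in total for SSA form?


Total phi functions = sum of phi functions at each join node
= 2 + 3 + 4 + 1 + 4 + 5 + 3 = 22

22


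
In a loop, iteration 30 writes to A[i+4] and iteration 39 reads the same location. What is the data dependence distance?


Distance = read iteration - write iteration
= 39 - 30 = 9

9


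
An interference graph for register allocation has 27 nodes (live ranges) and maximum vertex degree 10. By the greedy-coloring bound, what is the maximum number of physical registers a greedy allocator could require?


Greedy coloring never needs more than (max_degree + 1) colors: when coloring a vertex, at most max_degree neighbors are already colored.
Upper bound = 10 + 1 = 11

11


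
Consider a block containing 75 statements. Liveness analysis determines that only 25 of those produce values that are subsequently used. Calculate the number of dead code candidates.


Dead code = total statements - live definitions
= 75 - 25 = 50

50


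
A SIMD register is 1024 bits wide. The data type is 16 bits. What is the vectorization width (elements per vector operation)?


Width = SIMD bits / data type bits
= 1024 / 16 = 64

64


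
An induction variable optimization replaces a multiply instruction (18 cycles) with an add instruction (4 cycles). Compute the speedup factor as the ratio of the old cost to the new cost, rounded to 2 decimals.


Ratio = mult_cost / add_cost = 18 / 4 = 4.5

4.5


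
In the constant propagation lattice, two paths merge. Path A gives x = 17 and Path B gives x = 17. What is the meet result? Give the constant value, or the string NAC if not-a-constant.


Meet operation: if both paths give the same constant, result is that constant; if they differ, result is NAC (not-a-constant).
Path A: 17, Path B: 17 -> equal
Result: constant -> 17

17


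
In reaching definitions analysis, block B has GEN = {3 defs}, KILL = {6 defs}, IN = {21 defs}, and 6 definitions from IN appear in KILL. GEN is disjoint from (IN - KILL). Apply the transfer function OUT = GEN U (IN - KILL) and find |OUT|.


IN - KILL: 21 - 6 = 15 surviving definitions
OUT = GEN + surviving = 3 + 15 = 18

18


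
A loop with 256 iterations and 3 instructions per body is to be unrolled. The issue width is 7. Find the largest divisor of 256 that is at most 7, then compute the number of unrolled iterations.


Largest divisor of 256 <= 7 is 4
New iterations = 256 / 4 = 64

64


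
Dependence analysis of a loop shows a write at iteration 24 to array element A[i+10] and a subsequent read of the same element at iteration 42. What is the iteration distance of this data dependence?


Distance = read iteration - write iteration
= 42 - 24 = 18

18


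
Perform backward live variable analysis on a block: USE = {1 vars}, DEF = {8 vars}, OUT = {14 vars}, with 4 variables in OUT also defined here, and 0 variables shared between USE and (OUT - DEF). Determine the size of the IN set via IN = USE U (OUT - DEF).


OUT - DEF: 14 - 4 = 10
|IN| = |USE| + |OUT - DEF| - |USE ∩ (OUT - DEF)| = 1 + 10 - 0 = 11

11


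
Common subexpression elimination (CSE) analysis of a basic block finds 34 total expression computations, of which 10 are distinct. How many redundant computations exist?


CSE count = total expressions - unique expressions
= 34 - 10 = 24

24


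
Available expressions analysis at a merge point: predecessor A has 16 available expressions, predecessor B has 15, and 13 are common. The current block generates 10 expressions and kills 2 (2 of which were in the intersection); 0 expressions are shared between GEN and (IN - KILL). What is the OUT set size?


IN = intersection of predecessors = 13
IN - KILL = 13 - 2 = 11
|OUT| = |GEN| + |IN - KILL| - |GEN ∩ (IN - KILL)| = 10 + 11 - 0 = 21

21


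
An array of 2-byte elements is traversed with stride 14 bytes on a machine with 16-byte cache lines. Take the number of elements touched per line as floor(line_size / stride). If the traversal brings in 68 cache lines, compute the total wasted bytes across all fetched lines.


Elements per line = floor(16 / 14) = 1
Bytes used per line = 1 * 2 = 2
Wasted per line = 16 - 2 = 14
Total wasted = 14 * 68 = 952

952


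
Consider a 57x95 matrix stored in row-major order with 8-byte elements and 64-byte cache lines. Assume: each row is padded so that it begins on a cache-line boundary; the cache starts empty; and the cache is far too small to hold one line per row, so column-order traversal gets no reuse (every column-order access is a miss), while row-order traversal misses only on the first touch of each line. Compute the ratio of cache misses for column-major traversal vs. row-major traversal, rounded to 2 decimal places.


Each row occupies 95 * 8 = 760 bytes and starts on a line boundary, so it spans ceil(760 / 64) = 12 cache lines.
Row-major traversal misses (one per line touched): 57 * ceil(95 * 8 / 64) = 684
Column-major traversal misses (no reuse, every access misses): 57 * 95 = 5415
Ratio = 5415 / 684 = 7.92

7.92


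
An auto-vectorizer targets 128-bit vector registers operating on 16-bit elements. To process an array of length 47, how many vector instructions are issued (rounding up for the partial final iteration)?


Width = 128 / 16 = 8 elements per vector op
Iterations = ceil(47 / 8) = 6

6


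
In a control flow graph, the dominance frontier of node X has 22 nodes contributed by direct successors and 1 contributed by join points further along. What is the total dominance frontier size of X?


DF(X) = direct successor contributions + join point contributions
= 22 + 1 = 23

23


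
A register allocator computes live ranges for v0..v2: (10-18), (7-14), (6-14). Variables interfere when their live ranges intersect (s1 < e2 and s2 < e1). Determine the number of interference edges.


Check all pairs for overlapping intervals.
Two intervals (s1,e1) and (s2,e2) overlap if s1 < e2 and s2 < e1.
v0 (10-18) vs v1..v2: overlaps v1, v2 -> 2
v1 (7-14) vs v2: overlaps v2 -> 1
Total overlapping pairs = 2 + 1 = 3

3


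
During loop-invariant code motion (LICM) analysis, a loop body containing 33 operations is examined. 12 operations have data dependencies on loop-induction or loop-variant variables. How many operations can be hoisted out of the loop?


Invariant candidates = total - loop-dependent
= 33 - 12 = 21

21


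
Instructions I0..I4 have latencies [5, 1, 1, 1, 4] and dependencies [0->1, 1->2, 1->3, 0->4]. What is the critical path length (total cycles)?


Compute longest path through dependency graph: dist(Ik) = max over predecessors of dist + latency(Ik).
dist(I0) = latency 5 = 5
dist(I1) = dist(I0) + 1 = 5 + 1 = 6
dist(I2) = dist(I1) + 1 = 6 + 1 = 7
dist(I3) = dist(I1) + 1 = 6 + 1 = 7
dist(I4) = dist(I0) + 4 = 5 + 4 = 9
Critical path = max dist = 9

9


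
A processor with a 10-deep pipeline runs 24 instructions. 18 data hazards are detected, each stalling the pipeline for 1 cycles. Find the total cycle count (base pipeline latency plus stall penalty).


Base cycles = 10 + 24 - 1 = 33
Total stalls = 18 * 1 = 18
Total = 33 + 18 = 51

51


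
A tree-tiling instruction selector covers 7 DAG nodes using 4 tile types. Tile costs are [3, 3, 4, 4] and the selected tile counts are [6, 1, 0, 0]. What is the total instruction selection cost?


Total cost = sum(count_i * cost_i)
= 6*3 + 1*3 + 0*4 + 0*4
= 21

21


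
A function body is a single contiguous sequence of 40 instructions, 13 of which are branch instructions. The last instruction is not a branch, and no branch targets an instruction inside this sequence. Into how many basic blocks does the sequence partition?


With no in-sequence branch targets, the leaders are the first instruction plus the instruction after each branch.
Number of basic blocks = branches + 1
= 13 + 1 = 14

14


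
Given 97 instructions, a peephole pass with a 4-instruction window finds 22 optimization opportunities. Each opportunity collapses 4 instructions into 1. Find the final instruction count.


Each match removes 3 instructions.
Total removed = 22 * 3 = 66
Remaining = 97 - 66 = 31

31


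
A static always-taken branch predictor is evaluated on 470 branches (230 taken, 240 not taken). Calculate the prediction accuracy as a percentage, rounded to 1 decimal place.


Predictor: always-taken
Correct predictions = 230
Accuracy = 230 / 470 * 100 = 48.9%

48.9


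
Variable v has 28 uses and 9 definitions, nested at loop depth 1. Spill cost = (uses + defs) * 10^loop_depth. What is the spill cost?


uses + defs = 28 + 9 = 37
10^1 = 10
Spill cost = 37 * 10 = 370

370


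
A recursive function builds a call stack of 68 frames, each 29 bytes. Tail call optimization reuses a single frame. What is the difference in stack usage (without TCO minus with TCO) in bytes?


Without TCO: 68 * 29 = 1972 bytes
With TCO: reuse 1 frame = 29 bytes
Savings = 1972 - 29 = 1943

1943


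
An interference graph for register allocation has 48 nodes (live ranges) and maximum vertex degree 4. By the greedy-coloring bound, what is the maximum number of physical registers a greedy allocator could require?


Greedy coloring never needs more than (max_degree + 1) colors: when coloring a vertex, at most max_degree neighbors are already colored.
Upper bound = 4 + 1 = 5

5


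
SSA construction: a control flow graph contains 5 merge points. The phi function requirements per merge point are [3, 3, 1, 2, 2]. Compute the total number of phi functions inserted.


Total phi functions = sum of phi functions at each join node
= 3 + 3 + 1 + 2 + 2 = 11

11


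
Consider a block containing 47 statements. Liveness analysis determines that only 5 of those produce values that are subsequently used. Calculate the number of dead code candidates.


Dead code = total statements - live definitions
= 47 - 5 = 42

42


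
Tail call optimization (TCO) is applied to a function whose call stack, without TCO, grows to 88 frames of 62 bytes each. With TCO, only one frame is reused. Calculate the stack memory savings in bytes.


Without TCO: 88 * 62 = 5456 bytes
With TCO: reuse 1 frame = 62 bytes
Savings = 5456 - 62 = 5394

5394


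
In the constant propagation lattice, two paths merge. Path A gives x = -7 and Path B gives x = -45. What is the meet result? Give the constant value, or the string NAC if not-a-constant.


Meet operation: if both paths give the same constant, result is that constant; if they differ, result is NAC (not-a-constant).
Path A: -7, Path B: -45 -> differ
Result: not-a-constant -> NAC

NAC


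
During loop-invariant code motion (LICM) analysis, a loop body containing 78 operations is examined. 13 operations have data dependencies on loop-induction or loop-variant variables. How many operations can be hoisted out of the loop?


Invariant candidates = total - loop-dependent
= 78 - 13 = 65

65


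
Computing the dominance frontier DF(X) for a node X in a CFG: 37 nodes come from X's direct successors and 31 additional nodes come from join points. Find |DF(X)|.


DF(X) = direct successor contributions + join point contributions
= 37 + 31 = 68

68


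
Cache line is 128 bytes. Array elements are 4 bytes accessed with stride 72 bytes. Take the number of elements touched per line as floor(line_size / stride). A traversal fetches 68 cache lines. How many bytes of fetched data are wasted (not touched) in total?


Elements per line = floor(128 / 72) = 1
Bytes used per line = 1 * 4 = 4
Wasted per line = 128 - 4 = 124
Total wasted = 124 * 68 = 8432

8432


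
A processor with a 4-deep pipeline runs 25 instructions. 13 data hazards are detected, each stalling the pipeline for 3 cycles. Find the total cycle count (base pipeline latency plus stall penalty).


Base cycles = 4 + 25 - 1 = 28
Total stalls = 13 * 3 = 39
Total = 28 + 39 = 67

67


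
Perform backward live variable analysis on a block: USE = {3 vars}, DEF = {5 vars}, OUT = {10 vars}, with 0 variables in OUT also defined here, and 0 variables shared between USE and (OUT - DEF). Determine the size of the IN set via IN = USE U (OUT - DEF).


OUT - DEF: 10 - 0 = 10
|IN| = |USE| + |OUT - DEF| - |USE ∩ (OUT - DEF)| = 3 + 10 - 0 = 13

13


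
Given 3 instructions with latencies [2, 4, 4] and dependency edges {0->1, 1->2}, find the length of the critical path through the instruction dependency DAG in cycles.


Compute longest path through dependency graph: dist(Ik) = max over predecessors of dist + latency(Ik).
dist(I0) = latency 2 = 2
dist(I1) = dist(I0) + 4 = 2 + 4 = 6
dist(I2) = dist(I1) + 4 = 6 + 4 = 10
Critical path = max dist = 10

10


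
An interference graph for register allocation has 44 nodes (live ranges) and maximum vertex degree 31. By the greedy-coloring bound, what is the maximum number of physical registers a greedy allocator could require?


Greedy coloring never needs more than (max_degree + 1) colors: when coloring a vertex, at most max_degree neighbors are already colored.
Upper bound = 31 + 1 = 32

32


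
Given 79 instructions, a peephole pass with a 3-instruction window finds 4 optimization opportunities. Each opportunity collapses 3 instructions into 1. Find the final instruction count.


Each match removes 2 instructions.
Total removed = 4 * 2 = 8
Remaining = 79 - 8 = 71

71


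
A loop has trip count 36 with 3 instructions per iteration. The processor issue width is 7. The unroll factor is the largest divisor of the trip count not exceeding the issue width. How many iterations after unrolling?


Largest divisor of 36 <= 7 is 6
New iterations = 36 / 6 = 6

6


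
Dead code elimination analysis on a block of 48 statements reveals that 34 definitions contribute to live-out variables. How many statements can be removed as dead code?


Dead code = total statements - live definitions
= 48 - 34 = 14

14


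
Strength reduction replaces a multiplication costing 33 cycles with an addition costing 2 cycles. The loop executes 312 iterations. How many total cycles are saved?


Per-iteration saving = 33 - 2 = 31
Total saved = 312 * 31 = 9672

9672


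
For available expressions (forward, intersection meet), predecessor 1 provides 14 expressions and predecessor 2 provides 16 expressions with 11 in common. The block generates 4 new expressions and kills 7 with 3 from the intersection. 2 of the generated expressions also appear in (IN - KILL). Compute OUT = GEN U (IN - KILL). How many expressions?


IN = intersection of predecessors = 11
IN - KILL = 11 - 3 = 8
|OUT| = |GEN| + |IN - KILL| - |GEN ∩ (IN - KILL)| = 4 + 8 - 2 = 10

10


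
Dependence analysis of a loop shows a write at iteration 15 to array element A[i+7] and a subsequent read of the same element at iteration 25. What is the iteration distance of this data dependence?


Distance = read iteration - write iteration
= 25 - 15 = 10

10


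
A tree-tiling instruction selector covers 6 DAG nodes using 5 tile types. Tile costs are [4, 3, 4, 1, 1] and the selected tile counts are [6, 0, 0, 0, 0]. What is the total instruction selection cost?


Total cost = sum(count_i * cost_i)
= 6*4 + 0*3 + 0*4 + 0*1 + 0*1
= 24

24


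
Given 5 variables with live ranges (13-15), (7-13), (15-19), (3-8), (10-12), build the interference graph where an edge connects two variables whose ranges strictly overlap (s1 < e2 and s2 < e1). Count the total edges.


Check all pairs for overlapping intervals.
Two intervals (s1,e1) and (s2,e2) overlap if s1 < e2 and s2 < e1.
v0 (13-15) vs v1..v4: overlaps none -> 0
v1 (7-13) vs v2..v4: overlaps v3, v4 -> 2
v2 (15-19) vs v3..v4: overlaps none -> 0
v3 (3-8) vs v4: overlaps none -> 0
Total overlapping pairs = 0 + 2 + 0 + 0 = 2

2


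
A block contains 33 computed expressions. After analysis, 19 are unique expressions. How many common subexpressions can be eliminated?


CSE count = total expressions - unique expressions
= 33 - 19 = 14

14


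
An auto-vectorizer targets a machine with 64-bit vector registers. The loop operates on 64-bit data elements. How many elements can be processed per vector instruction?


Width = SIMD bits / data type bits
= 64 / 64 = 1

1


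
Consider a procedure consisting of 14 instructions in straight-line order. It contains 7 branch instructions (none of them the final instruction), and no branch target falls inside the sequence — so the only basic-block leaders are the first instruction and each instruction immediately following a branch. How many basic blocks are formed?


With no in-sequence branch targets, the leaders are the first instruction plus the instruction after each branch.
Number of basic blocks = branches + 1
= 7 + 1 = 8

8


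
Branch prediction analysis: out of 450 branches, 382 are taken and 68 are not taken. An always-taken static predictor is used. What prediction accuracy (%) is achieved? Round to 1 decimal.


Predictor: always-taken
Correct predictions = 382
Accuracy = 382 / 450 * 100 = 84.9%

84.9


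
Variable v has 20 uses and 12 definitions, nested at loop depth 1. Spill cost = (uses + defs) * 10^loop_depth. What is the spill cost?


uses + defs = 20 + 12 = 32
10^1 = 10
Spill cost = 32 * 10 = 320

320


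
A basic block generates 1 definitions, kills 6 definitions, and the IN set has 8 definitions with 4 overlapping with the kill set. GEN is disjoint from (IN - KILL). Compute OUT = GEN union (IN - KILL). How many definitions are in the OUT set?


IN - KILL: 8 - 4 = 4 surviving definitions
OUT = GEN + surviving = 1 + 4 = 5

5


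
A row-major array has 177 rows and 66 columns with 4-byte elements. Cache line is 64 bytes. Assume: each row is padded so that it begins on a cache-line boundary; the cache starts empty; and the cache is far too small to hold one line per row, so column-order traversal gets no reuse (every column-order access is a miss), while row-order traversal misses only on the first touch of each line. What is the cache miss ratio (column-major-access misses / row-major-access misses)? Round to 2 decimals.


Each row occupies 66 * 4 = 264 bytes and starts on a line boundary, so it spans ceil(264 / 64) = 5 cache lines.
Row-major traversal misses (one per line touched): 177 * ceil(66 * 4 / 64) = 885
Column-major traversal misses (no reuse, every access misses): 177 * 66 = 11682
Ratio = 11682 / 885 = 13.2

13.2


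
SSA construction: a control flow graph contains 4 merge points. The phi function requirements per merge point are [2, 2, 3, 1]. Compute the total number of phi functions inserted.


Total phi functions = sum of phi functions at each join node
= 2 + 2 + 3 + 1 = 8

8


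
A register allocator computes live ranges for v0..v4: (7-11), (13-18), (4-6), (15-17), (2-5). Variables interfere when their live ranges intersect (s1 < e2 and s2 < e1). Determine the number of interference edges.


Check all pairs for overlapping intervals.
Two intervals (s1,e1) and (s2,e2) overlap if s1 < e2 and s2 < e1.
v0 (7-11) vs v1..v4: overlaps none -> 0
v1 (13-18) vs v2..v4: overlaps v3 -> 1
v2 (4-6) vs v3..v4: overlaps v4 -> 1
v3 (15-17) vs v4: overlaps none -> 0
Total overlapping pairs = 0 + 1 + 1 + 0 = 2

2


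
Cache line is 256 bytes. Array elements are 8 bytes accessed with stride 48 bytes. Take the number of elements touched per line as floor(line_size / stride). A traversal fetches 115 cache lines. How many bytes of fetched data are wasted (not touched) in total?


Elements per line = floor(256 / 48) = 5
Bytes used per line = 5 * 8 = 40
Wasted per line = 256 - 40 = 216
Total wasted = 216 * 115 = 24840

24840


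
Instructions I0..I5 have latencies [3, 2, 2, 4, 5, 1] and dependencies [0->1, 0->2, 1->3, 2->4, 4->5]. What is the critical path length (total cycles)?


Compute longest path through dependency graph: dist(Ik) = max over predecessors of dist + latency(Ik).
dist(I0) = latency 3 = 3
dist(I1) = dist(I0) + 2 = 3 + 2 = 5
dist(I2) = dist(I0) + 2 = 3 + 2 = 5
dist(I3) = dist(I1) + 4 = 5 + 4 = 9
dist(I4) = dist(I2) + 5 = 5 + 5 = 10
dist(I5) = dist(I4) + 1 = 10 + 1 = 11
Critical path = max dist = 11

11


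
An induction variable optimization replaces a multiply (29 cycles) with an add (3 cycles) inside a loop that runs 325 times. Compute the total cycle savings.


Per-iteration saving = 29 - 3 = 26
Total saved = 325 * 26 = 8450

8450


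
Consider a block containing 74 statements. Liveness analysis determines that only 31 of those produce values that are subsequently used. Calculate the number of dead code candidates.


Dead code = total statements - live definitions
= 74 - 31 = 43

43


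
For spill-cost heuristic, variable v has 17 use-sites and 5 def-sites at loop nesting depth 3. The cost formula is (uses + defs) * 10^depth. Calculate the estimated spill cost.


uses + defs = 17 + 5 = 22
10^3 = 1000
Spill cost = 22 * 1000 = 22000

22000


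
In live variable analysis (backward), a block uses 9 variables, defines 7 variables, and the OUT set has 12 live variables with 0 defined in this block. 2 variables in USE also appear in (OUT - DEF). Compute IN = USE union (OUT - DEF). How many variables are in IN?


OUT - DEF: 12 - 0 = 12
|IN| = |USE| + |OUT - DEF| - |USE ∩ (OUT - DEF)| = 9 + 12 - 2 = 19

19


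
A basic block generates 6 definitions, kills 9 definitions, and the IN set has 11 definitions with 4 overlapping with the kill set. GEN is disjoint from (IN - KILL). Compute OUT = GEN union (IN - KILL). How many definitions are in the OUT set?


IN - KILL: 11 - 4 = 7 surviving definitions
OUT = GEN + surviving = 6 + 7 = 13

13


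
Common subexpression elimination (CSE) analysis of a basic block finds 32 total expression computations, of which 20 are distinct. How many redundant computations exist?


CSE count = total expressions - unique expressions
= 32 - 20 = 12

12


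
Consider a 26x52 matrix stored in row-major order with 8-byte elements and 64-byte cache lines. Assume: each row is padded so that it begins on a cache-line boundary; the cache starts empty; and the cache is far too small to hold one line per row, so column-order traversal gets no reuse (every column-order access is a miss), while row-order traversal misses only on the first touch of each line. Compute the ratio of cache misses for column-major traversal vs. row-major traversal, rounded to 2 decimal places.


Each row occupies 52 * 8 = 416 bytes and starts on a line boundary, so it spans ceil(416 / 64) = 7 cache lines.
Row-major traversal misses (one per line touched): 26 * ceil(52 * 8 / 64) = 182
Column-major traversal misses (no reuse, every access misses): 26 * 52 = 1352
Ratio = 1352 / 182 = 7.43

7.43


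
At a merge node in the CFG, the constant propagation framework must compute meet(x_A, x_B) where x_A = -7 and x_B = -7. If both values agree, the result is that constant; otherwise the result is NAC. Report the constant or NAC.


Meet operation: if both paths give the same constant, result is that constant; if they differ, result is NAC (not-a-constant).
Path A: -7, Path B: -7 -> equal
Result: constant -> -7

-7


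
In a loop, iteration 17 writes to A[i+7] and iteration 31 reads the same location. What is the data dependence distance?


Distance = read iteration - write iteration
= 31 - 17 = 14

14


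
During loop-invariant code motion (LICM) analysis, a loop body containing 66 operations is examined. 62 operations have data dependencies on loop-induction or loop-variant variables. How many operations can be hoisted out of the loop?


Invariant candidates = total - loop-dependent
= 66 - 62 = 4

4


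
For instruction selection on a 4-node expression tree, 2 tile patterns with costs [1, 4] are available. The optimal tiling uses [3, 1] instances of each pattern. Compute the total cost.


Total cost = sum(count_i * cost_i)
= 3*1 + 1*4
= 7

7


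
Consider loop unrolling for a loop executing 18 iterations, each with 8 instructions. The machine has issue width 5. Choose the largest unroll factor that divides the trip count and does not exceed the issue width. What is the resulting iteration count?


Largest divisor of 18 <= 5 is 3
New iterations = 18 / 3 = 6

6


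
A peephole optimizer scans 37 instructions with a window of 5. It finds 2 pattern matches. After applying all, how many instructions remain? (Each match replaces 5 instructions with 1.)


Each match removes 4 instructions.
Total removed = 2 * 4 = 8
Remaining = 37 - 8 = 29

29


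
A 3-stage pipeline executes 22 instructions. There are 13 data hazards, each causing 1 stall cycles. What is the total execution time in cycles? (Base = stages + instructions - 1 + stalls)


Base cycles = 3 + 22 - 1 = 24
Total stalls = 13 * 1 = 13
Total = 24 + 13 = 37

37


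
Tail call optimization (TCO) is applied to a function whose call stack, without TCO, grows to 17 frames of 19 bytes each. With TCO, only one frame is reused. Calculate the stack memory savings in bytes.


Without TCO: 17 * 19 = 323 bytes
With TCO: reuse 1 frame = 19 bytes
Savings = 323 - 19 = 304

304


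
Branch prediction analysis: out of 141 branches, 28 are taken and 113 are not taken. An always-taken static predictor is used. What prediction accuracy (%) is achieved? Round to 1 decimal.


Predictor: always-taken
Correct predictions = 28
Accuracy = 28 / 141 * 100 = 19.9%

19.9


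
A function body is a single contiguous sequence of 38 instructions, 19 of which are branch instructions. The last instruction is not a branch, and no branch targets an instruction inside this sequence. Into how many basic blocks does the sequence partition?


With no in-sequence branch targets, the leaders are the first instruction plus the instruction after each branch.
Number of basic blocks = branches + 1
= 19 + 1 = 20

20


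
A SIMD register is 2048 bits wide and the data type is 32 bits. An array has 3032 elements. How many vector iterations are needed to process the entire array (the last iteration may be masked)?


Width = 2048 / 32 = 64 elements per vector op
Iterations = ceil(3032 / 64) = 48

48


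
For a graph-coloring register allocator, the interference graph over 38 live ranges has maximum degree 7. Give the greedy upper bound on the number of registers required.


Greedy coloring never needs more than (max_degree + 1) colors: when coloring a vertex, at most max_degree neighbors are already colored.
Upper bound = 7 + 1 = 8

8


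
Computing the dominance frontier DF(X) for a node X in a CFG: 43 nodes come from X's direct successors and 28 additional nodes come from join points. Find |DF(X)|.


DF(X) = direct successor contributions + join point contributions
= 43 + 28 = 71

71


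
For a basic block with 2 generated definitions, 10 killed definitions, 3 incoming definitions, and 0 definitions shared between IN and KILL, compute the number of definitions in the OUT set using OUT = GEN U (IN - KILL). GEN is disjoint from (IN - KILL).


IN - KILL: 3 - 0 = 3 surviving definitions
OUT = GEN + surviving = 2 + 3 = 5

5


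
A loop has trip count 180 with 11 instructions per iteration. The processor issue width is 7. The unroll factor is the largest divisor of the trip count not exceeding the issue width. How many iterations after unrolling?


Largest divisor of 180 <= 7 is 6
New iterations = 180 / 6 = 30

30


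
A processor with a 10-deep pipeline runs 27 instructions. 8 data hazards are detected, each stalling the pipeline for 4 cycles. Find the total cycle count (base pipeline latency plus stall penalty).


Base cycles = 10 + 27 - 1 = 36
Total stalls = 8 * 4 = 32
Total = 36 + 32 = 68

68


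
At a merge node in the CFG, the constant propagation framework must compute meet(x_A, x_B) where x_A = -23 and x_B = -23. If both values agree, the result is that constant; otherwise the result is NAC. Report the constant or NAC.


Meet operation: if both paths give the same constant, result is that constant; if they differ, result is NAC (not-a-constant).
Path A: -23, Path B: -23 -> equal
Result: constant -> -23

-23


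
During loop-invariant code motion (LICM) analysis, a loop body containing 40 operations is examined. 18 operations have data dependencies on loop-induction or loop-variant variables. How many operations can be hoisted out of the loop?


Invariant candidates = total - loop-dependent
= 40 - 18 = 22

22


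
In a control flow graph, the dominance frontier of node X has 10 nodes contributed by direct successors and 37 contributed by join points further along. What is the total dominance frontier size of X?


DF(X) = direct successor contributions + join point contributions
= 10 + 37 = 47

47


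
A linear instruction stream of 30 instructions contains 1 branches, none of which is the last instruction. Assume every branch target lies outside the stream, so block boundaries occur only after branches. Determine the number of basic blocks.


With no in-sequence branch targets, the leaders are the first instruction plus the instruction after each branch.
Number of basic blocks = branches + 1
= 1 + 1 = 2

2


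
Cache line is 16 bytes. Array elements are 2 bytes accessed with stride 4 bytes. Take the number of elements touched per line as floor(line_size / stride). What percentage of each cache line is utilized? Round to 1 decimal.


Elements per cache line = floor(16 / 4) = 4
Bytes used = 4 * 2 = 8
Utilization = 8 / 16 * 100 = 50.0%

50.0


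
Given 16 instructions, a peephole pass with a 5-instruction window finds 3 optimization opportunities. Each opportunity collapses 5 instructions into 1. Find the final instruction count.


Each match removes 4 instructions.
Total removed = 3 * 4 = 12
Remaining = 16 - 12 = 4

4


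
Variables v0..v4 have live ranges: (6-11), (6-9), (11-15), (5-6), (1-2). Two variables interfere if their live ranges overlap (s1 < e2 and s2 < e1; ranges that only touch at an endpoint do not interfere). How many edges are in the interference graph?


Check all pairs for overlapping intervals.
Two intervals (s1,e1) and (s2,e2) overlap if s1 < e2 and s2 < e1.
v0 (6-11) vs v1..v4: overlaps v1 -> 1
v1 (6-9) vs v2..v4: overlaps none -> 0
v2 (11-15) vs v3..v4: overlaps none -> 0
v3 (5-6) vs v4: overlaps none -> 0
Total overlapping pairs = 1 + 0 + 0 + 0 = 1

1


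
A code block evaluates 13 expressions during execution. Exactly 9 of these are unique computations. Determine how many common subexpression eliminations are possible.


CSE count = total expressions - unique expressions
= 13 - 9 = 4

4


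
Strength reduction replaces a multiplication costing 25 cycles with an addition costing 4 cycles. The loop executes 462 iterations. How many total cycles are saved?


Per-iteration saving = 25 - 4 = 21
Total saved = 462 * 21 = 9702

9702


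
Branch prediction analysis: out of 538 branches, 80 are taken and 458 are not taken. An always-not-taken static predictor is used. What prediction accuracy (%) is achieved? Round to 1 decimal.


Predictor: always-not-taken
Correct predictions = 458
Accuracy = 458 / 538 * 100 = 85.1%

85.1


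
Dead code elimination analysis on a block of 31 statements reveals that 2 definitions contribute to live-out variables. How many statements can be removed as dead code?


Dead code = total statements - live definitions
= 31 - 2 = 29

29


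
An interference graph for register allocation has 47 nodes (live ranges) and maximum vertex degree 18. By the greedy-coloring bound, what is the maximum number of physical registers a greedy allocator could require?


Greedy coloring never needs more than (max_degree + 1) colors: when coloring a vertex, at most max_degree neighbors are already colored.
Upper bound = 18 + 1 = 19

19


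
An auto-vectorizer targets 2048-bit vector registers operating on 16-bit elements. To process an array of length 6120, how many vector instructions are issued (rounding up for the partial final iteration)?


Width = 2048 / 16 = 128 elements per vector op
Iterations = ceil(6120 / 128) = 48

48


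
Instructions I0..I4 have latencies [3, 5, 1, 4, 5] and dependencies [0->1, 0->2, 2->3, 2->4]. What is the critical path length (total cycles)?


Compute longest path through dependency graph: dist(Ik) = max over predecessors of dist + latency(Ik).
dist(I0) = latency 3 = 3
dist(I1) = dist(I0) + 5 = 3 + 5 = 8
dist(I2) = dist(I0) + 1 = 3 + 1 = 4
dist(I3) = dist(I2) + 4 = 4 + 4 = 8
dist(I4) = dist(I2) + 5 = 4 + 5 = 9
Critical path = max dist = 9

9


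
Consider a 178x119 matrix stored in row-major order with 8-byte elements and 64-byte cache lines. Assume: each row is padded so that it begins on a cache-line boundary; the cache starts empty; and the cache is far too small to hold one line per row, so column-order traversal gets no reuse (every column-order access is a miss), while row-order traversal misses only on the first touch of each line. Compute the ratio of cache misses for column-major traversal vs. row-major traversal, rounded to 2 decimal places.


Each row occupies 119 * 8 = 952 bytes and starts on a line boundary, so it spans ceil(952 / 64) = 15 cache lines.
Row-major traversal misses (one per line touched): 178 * ceil(119 * 8 / 64) = 2670
Column-major traversal misses (no reuse, every access misses): 178 * 119 = 21182
Ratio = 21182 / 2670 = 7.93

7.93


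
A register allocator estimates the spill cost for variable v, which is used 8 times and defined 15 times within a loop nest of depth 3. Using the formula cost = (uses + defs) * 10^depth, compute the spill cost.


uses + defs = 8 + 15 = 23
10^3 = 1000
Spill cost = 23 * 1000 = 23000

23000


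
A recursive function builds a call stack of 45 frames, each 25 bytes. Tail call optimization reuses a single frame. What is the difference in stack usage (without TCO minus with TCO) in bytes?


Without TCO: 45 * 25 = 1125 bytes
With TCO: reuse 1 frame = 25 bytes
Savings = 1125 - 25 = 1100

1100


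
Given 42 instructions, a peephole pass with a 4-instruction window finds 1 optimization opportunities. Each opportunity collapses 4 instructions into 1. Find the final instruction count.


Each match removes 3 instructions.
Total removed = 1 * 3 = 3
Remaining = 42 - 3 = 39

39


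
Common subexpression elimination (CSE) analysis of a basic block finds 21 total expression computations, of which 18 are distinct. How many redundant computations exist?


CSE count = total expressions - unique expressions
= 21 - 18 = 3

3


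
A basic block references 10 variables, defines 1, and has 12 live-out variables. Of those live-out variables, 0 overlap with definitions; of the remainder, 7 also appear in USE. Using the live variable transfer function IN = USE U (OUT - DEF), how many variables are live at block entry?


OUT - DEF: 12 - 0 = 12
|IN| = |USE| + |OUT - DEF| - |USE ∩ (OUT - DEF)| = 10 + 12 - 7 = 15

15


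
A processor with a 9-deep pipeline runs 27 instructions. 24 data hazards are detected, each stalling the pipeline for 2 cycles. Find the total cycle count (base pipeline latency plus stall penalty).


Base cycles = 9 + 27 - 1 = 35
Total stalls = 24 * 2 = 48
Total = 35 + 48 = 83

83


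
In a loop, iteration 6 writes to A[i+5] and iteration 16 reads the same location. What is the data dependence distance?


Distance = read iteration - write iteration
= 16 - 6 = 10

10


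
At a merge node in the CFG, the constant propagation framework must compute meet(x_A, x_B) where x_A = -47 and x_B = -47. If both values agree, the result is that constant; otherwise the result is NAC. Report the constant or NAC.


Meet operation: if both paths give the same constant, result is that constant; if they differ, result is NAC (not-a-constant).
Path A: -47, Path B: -47 -> equal
Result: constant -> -47

-47
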